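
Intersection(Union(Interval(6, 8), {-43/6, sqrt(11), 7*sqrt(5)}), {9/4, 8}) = {8}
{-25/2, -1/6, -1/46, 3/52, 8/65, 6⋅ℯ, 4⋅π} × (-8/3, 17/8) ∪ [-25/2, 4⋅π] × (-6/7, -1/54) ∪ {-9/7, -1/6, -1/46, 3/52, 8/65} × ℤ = ({-9/7, -1/6, -1/46, 3/52, 8/65} × ℤ) ∪ ([-25/2, 4⋅π] × (-6/7, -1/54)) ∪ ({-25/2, -1/6, -1/46, 3/52, 8/65, 6⋅ℯ, 4⋅π} × (-8/3, 17/8))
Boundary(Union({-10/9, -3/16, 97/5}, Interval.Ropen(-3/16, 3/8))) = {-10/9, -3/16, 3/8, 97/5}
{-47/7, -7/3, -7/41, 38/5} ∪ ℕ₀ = {-47/7, -7/3, -7/41, 38/5} ∪ ℕ₀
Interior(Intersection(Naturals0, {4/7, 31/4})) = EmptySet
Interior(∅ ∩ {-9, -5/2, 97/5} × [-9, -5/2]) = ∅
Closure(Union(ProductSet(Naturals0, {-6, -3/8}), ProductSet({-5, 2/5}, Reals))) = Union(ProductSet({-5, 2/5}, Reals), ProductSet(Naturals0, {-6, -3/8}))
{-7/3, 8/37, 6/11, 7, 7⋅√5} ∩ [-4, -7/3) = ∅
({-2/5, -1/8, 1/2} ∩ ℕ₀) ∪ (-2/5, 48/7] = (-2/5, 48/7]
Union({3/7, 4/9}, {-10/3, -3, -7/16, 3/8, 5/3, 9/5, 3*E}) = {-10/3, -3, -7/16, 3/8, 3/7, 4/9, 5/3, 9/5, 3*E}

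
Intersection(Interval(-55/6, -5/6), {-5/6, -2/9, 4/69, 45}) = {-5/6}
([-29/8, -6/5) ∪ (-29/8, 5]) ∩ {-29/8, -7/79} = {-29/8, -7/79}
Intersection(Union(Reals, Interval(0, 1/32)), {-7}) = {-7}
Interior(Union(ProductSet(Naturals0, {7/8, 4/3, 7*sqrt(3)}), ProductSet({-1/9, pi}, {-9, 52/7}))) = EmptySet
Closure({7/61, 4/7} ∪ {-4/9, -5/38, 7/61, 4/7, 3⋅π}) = {-4/9, -5/38, 7/61, 4/7, 3⋅π}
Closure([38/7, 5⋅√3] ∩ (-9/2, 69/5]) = [38/7, 5⋅√3]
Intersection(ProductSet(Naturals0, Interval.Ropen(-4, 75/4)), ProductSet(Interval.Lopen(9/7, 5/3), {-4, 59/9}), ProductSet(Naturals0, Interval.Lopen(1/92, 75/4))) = EmptySet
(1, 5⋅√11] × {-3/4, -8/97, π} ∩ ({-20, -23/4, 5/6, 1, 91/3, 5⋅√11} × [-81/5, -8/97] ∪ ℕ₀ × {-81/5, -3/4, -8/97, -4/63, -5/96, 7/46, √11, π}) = ({2, 3, …, 16} × {-3/4, -8/97, π}) ∪ ({5⋅√11} × {-3/4, -8/97})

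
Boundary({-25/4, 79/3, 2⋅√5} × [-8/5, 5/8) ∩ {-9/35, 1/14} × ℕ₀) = ∅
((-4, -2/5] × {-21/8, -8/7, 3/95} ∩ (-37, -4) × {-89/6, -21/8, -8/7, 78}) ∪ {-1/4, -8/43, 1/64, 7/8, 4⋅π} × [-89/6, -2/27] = {-1/4, -8/43, 1/64, 7/8, 4⋅π} × [-89/6, -2/27]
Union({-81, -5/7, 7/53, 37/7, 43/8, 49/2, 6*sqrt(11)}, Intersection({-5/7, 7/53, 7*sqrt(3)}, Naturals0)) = {-81, -5/7, 7/53, 37/7, 43/8, 49/2, 6*sqrt(11)}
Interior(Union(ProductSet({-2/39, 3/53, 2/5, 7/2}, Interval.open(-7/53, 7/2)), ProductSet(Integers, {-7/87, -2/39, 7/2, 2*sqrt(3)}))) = EmptySet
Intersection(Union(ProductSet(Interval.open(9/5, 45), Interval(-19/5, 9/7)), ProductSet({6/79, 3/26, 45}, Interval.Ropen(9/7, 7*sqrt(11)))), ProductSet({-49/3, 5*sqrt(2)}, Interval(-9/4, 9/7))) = ProductSet({5*sqrt(2)}, Interval(-9/4, 9/7))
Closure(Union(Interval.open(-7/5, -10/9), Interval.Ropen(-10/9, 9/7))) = Interval(-7/5, 9/7)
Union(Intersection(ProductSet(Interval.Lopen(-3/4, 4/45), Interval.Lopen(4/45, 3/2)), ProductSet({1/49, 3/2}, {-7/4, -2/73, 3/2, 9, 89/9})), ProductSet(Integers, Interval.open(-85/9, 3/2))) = Union(ProductSet({1/49}, {3/2}), ProductSet(Integers, Interval.open(-85/9, 3/2)))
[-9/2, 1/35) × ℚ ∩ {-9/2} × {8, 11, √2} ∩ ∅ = ∅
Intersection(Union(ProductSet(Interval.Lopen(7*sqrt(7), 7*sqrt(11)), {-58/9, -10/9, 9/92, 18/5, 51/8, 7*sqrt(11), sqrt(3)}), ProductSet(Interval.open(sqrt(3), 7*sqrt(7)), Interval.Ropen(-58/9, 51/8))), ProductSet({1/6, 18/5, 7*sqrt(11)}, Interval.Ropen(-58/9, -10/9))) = Union(ProductSet({18/5}, Interval.Ropen(-58/9, -10/9)), ProductSet({7*sqrt(11)}, {-58/9}))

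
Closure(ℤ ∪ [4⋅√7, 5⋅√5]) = ℤ ∪ [4⋅√7, 5⋅√5]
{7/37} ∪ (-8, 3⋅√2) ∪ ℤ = ℤ ∪ [-8, 3⋅√2)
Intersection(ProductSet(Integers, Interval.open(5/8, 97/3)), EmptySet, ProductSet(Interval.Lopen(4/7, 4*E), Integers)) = EmptySet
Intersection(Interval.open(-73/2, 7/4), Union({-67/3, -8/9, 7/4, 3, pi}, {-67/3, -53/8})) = {-67/3, -53/8, -8/9}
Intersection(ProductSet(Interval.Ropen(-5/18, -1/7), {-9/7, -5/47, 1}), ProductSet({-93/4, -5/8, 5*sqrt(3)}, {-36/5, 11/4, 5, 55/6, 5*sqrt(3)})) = EmptySet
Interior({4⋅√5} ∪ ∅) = ∅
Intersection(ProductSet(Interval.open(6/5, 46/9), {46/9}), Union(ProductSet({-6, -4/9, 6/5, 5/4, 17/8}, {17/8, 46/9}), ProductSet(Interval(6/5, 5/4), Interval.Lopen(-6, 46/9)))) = ProductSet(Union({17/8}, Interval.Lopen(6/5, 5/4)), {46/9})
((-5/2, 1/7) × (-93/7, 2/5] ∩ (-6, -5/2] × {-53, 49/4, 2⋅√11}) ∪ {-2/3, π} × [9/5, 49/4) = {-2/3, π} × [9/5, 49/4)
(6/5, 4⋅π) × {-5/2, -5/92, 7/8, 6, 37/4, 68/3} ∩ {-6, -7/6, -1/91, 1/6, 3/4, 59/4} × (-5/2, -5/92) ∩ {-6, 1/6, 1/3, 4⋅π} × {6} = ∅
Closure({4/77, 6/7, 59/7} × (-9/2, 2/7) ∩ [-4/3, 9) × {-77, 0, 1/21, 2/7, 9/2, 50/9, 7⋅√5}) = {4/77, 6/7, 59/7} × {0, 1/21}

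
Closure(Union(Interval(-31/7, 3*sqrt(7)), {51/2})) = Union({51/2}, Interval(-31/7, 3*sqrt(7)))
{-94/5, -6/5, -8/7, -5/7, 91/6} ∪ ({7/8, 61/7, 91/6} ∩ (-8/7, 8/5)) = {-94/5, -6/5, -8/7, -5/7, 7/8, 91/6}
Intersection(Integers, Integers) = Integers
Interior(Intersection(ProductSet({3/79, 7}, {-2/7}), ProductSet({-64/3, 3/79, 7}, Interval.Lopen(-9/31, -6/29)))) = EmptySet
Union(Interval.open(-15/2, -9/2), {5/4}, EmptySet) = Union({5/4}, Interval.open(-15/2, -9/2))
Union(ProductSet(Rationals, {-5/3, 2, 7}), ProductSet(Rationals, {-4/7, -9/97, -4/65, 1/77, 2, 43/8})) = ProductSet(Rationals, {-5/3, -4/7, -9/97, -4/65, 1/77, 2, 43/8, 7})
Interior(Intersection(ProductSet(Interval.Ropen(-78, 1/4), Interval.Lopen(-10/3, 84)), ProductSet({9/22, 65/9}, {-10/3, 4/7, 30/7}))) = EmptySet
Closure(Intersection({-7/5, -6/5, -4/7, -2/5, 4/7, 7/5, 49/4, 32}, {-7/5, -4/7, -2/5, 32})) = {-7/5, -4/7, -2/5, 32}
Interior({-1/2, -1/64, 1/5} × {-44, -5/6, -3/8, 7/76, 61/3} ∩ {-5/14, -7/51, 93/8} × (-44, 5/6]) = ∅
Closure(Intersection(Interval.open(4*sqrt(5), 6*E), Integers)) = Range(9, 17, 1)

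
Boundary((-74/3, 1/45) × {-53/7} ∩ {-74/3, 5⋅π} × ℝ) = ∅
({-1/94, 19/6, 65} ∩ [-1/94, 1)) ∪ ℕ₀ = {-1/94} ∪ ℕ₀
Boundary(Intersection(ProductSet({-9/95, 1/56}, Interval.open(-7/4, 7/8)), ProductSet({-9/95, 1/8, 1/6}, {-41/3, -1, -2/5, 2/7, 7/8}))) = ProductSet({-9/95}, {-1, -2/5, 2/7})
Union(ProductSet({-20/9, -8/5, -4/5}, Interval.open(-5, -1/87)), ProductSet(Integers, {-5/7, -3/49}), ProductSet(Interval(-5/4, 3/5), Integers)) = Union(ProductSet({-20/9, -8/5, -4/5}, Interval.open(-5, -1/87)), ProductSet(Integers, {-5/7, -3/49}), ProductSet(Interval(-5/4, 3/5), Integers))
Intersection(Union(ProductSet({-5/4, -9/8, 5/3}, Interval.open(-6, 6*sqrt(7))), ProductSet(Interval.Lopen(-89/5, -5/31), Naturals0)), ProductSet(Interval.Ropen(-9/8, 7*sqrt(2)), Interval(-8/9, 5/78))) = Union(ProductSet({-9/8, 5/3}, Interval(-8/9, 5/78)), ProductSet(Interval(-9/8, -5/31), Range(0, 1, 1)))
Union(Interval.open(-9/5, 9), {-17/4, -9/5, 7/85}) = Union({-17/4}, Interval.Ropen(-9/5, 9))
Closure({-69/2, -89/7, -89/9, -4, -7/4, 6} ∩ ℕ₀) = {6}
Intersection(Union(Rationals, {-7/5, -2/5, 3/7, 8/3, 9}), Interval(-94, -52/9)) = Intersection(Interval(-94, -52/9), Rationals)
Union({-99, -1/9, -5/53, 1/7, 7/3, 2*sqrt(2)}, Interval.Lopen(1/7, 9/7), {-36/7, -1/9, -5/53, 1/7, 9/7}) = Union({-99, -36/7, -1/9, -5/53, 7/3, 2*sqrt(2)}, Interval(1/7, 9/7))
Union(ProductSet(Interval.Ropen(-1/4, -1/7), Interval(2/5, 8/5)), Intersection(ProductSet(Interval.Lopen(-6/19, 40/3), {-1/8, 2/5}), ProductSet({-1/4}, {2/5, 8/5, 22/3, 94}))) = ProductSet(Interval.Ropen(-1/4, -1/7), Interval(2/5, 8/5))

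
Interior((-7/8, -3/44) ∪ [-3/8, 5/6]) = (-7/8, 5/6)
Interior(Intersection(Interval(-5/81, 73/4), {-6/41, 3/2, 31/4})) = EmptySet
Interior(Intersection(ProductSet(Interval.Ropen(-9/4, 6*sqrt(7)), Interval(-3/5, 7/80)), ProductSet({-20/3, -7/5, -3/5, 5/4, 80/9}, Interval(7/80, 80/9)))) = EmptySet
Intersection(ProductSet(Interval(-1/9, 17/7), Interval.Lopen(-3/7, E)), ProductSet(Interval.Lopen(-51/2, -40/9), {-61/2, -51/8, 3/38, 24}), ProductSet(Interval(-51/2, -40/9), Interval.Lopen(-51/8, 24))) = EmptySet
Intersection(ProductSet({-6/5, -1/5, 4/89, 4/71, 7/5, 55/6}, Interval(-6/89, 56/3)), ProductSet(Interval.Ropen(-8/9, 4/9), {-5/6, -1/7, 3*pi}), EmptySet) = EmptySet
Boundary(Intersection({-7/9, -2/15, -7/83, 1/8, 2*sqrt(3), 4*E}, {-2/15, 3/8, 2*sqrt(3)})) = {-2/15, 2*sqrt(3)}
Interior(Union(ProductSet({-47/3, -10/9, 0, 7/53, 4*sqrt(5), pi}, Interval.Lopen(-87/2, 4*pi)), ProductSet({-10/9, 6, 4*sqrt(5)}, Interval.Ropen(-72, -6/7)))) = EmptySet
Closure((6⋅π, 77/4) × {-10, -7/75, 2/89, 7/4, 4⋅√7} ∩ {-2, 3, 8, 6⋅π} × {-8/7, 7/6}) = ∅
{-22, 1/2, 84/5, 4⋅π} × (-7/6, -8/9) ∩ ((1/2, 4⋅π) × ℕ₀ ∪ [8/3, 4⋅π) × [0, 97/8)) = ∅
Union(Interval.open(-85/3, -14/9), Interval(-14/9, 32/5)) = Interval.Lopen(-85/3, 32/5)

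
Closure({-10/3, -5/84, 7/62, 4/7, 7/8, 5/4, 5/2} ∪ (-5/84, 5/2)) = {-10/3} ∪ [-5/84, 5/2]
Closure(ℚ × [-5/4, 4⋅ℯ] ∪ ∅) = ℝ × [-5/4, 4⋅ℯ]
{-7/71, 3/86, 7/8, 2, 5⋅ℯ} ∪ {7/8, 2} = {-7/71, 3/86, 7/8, 2, 5⋅ℯ}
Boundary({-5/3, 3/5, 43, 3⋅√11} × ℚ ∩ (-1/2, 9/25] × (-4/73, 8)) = ∅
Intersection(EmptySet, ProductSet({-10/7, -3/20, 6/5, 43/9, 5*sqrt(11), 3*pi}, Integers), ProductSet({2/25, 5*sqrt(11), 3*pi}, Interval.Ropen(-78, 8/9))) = EmptySet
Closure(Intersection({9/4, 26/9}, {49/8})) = EmptySet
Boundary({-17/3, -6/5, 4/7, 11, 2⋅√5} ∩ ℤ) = {11}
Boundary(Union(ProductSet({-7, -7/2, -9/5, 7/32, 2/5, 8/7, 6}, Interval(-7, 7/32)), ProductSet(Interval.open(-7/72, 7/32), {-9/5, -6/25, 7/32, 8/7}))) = Union(ProductSet({-7, -7/2, -9/5, 7/32, 2/5, 8/7, 6}, Interval(-7, 7/32)), ProductSet(Interval(-7/72, 7/32), {-9/5, -6/25, 7/32, 8/7}))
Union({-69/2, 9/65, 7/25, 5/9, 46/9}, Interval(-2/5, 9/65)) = Union({-69/2, 7/25, 5/9, 46/9}, Interval(-2/5, 9/65))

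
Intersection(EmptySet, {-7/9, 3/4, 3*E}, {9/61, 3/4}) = EmptySet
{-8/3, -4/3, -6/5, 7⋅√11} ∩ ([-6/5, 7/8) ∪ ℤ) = {-6/5}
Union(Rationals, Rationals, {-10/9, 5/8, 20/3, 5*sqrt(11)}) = Union({5*sqrt(11)}, Rationals)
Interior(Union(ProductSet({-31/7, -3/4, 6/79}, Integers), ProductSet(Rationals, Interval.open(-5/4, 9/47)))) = EmptySet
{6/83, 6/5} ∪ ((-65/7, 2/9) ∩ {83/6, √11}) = {6/83, 6/5}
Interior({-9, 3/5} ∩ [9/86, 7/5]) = ∅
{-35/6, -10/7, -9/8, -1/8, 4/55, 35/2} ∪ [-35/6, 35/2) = [-35/6, 35/2]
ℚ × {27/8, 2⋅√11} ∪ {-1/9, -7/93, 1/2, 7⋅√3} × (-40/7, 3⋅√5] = (ℚ × {27/8, 2⋅√11}) ∪ ({-1/9, -7/93, 1/2, 7⋅√3} × (-40/7, 3⋅√5])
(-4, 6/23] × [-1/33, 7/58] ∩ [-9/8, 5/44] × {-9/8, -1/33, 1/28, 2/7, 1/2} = [-9/8, 5/44] × {-1/33, 1/28}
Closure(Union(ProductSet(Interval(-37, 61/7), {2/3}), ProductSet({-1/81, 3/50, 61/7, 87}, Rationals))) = Union(ProductSet({-1/81, 3/50, 61/7, 87}, Reals), ProductSet(Interval(-37, 61/7), {2/3}))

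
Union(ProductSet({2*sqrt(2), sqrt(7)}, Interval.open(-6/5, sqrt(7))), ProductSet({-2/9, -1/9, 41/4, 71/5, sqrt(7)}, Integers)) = Union(ProductSet({2*sqrt(2), sqrt(7)}, Interval.open(-6/5, sqrt(7))), ProductSet({-2/9, -1/9, 41/4, 71/5, sqrt(7)}, Integers))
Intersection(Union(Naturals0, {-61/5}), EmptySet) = EmptySet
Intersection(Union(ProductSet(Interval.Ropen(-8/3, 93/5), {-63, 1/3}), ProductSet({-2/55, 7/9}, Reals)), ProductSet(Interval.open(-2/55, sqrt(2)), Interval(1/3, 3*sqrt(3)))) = Union(ProductSet({7/9}, Interval(1/3, 3*sqrt(3))), ProductSet(Interval.open(-2/55, sqrt(2)), {1/3}))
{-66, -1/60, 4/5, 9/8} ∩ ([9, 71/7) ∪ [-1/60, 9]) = {-1/60, 4/5, 9/8}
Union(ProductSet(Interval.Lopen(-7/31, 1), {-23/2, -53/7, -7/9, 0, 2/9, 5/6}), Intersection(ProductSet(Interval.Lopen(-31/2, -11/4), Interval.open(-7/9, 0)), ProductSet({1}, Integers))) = ProductSet(Interval.Lopen(-7/31, 1), {-23/2, -53/7, -7/9, 0, 2/9, 5/6})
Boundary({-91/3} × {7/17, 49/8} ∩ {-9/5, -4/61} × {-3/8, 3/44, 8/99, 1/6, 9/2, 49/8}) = ∅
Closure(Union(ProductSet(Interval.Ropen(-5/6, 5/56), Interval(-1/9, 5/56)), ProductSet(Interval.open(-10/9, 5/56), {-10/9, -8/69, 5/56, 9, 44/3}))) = Union(ProductSet(Interval(-10/9, 5/56), {-10/9, -8/69, 5/56, 9, 44/3}), ProductSet(Interval(-5/6, 5/56), Interval(-1/9, 5/56)))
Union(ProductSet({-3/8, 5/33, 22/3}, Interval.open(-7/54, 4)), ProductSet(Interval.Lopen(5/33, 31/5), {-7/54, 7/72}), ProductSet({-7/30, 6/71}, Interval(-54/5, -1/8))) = Union(ProductSet({-7/30, 6/71}, Interval(-54/5, -1/8)), ProductSet({-3/8, 5/33, 22/3}, Interval.open(-7/54, 4)), ProductSet(Interval.Lopen(5/33, 31/5), {-7/54, 7/72}))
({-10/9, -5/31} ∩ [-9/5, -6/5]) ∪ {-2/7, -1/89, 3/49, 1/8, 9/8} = {-2/7, -1/89, 3/49, 1/8, 9/8}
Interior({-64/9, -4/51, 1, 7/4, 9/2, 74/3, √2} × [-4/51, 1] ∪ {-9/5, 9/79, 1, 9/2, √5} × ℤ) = ∅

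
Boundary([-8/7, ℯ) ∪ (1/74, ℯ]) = {-8/7, ℯ}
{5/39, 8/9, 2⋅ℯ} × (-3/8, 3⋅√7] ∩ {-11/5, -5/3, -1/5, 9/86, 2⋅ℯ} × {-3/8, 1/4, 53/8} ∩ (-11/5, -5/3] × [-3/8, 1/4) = ∅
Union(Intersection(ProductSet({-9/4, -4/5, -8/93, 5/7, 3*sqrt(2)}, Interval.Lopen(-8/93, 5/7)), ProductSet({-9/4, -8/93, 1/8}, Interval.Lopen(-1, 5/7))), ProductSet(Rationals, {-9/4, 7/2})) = Union(ProductSet({-9/4, -8/93}, Interval.Lopen(-8/93, 5/7)), ProductSet(Rationals, {-9/4, 7/2}))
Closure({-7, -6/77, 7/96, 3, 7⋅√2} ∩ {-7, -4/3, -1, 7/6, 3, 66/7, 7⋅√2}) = {-7, 3, 7⋅√2}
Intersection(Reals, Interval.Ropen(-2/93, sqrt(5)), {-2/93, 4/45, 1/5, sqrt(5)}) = {-2/93, 4/45, 1/5}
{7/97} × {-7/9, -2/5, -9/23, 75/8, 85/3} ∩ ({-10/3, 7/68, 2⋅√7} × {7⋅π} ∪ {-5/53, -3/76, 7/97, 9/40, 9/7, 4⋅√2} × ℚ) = {7/97} × {-7/9, -2/5, -9/23, 75/8, 85/3}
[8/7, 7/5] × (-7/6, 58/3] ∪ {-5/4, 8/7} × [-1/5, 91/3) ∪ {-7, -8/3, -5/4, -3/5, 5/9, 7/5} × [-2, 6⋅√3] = ({-5/4, 8/7} × [-1/5, 91/3)) ∪ ([8/7, 7/5] × (-7/6, 58/3]) ∪ ({-7, -8/3, -5/4, -3/5, 5/9, 7/5} × [-2, 6⋅√3])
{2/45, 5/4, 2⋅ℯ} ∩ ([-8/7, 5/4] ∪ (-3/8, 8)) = {2/45, 5/4, 2⋅ℯ}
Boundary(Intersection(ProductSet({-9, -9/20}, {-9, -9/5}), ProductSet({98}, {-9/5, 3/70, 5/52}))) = EmptySet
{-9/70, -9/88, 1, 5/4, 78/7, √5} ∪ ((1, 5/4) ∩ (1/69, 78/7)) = {-9/70, -9/88, 78/7, √5} ∪ [1, 5/4]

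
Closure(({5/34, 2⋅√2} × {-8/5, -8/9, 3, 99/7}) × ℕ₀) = ({5/34, 2⋅√2} × {-8/5, -8/9, 3, 99/7}) × ℕ₀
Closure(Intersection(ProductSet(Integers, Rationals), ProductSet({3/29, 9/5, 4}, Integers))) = ProductSet({4}, Integers)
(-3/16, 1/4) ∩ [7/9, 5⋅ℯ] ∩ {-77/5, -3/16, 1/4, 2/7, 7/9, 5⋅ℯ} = ∅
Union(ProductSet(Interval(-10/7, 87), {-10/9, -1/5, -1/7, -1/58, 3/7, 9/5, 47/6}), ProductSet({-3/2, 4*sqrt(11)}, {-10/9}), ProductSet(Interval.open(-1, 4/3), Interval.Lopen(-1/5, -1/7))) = Union(ProductSet({-3/2, 4*sqrt(11)}, {-10/9}), ProductSet(Interval(-10/7, 87), {-10/9, -1/5, -1/7, -1/58, 3/7, 9/5, 47/6}), ProductSet(Interval.open(-1, 4/3), Interval.Lopen(-1/5, -1/7)))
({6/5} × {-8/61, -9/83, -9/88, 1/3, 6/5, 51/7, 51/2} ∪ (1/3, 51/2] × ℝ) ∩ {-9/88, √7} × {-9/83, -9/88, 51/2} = {√7} × {-9/83, -9/88, 51/2}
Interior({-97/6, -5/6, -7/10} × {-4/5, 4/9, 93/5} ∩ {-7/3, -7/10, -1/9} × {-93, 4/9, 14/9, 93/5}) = ∅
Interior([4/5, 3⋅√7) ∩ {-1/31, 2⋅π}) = ∅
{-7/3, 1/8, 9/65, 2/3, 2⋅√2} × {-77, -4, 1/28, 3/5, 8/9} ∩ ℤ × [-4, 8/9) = ∅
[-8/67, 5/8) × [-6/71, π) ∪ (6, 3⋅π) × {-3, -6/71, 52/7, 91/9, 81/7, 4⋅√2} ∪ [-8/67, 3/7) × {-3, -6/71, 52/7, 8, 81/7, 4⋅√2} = ([-8/67, 5/8) × [-6/71, π)) ∪ ([-8/67, 3/7) × {-3, -6/71, 52/7, 8, 81/7, 4⋅√2}) ∪ ((6, 3⋅π) × {-3, -6/71, 52/7, 91/9, 81/7, 4⋅√2})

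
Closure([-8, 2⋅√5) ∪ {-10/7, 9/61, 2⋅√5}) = [-8, 2⋅√5]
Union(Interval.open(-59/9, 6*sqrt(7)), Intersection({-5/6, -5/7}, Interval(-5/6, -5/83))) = Interval.open(-59/9, 6*sqrt(7))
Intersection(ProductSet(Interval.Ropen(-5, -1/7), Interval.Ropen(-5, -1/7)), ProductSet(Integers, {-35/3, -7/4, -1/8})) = ProductSet(Range(-5, 0, 1), {-7/4})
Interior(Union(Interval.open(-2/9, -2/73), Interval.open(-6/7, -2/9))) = Union(Interval.open(-6/7, -2/9), Interval.open(-2/9, -2/73))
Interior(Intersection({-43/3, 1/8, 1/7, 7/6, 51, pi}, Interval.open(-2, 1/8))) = EmptySet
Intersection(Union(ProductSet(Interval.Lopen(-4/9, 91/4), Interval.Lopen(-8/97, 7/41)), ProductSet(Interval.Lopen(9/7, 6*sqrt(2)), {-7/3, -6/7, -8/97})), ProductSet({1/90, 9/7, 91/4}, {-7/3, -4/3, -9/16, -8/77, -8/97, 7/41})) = ProductSet({1/90, 9/7, 91/4}, {7/41})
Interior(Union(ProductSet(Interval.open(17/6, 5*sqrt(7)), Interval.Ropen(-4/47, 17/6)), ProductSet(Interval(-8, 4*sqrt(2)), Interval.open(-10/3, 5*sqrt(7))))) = Union(ProductSet(Interval.open(-8, 4*sqrt(2)), Interval.open(-10/3, 5*sqrt(7))), ProductSet(Interval.open(-8, 5*sqrt(7)), Interval.open(-4/47, 17/6)))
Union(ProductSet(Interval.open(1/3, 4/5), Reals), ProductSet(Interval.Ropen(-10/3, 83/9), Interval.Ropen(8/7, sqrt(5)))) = Union(ProductSet(Interval.Ropen(-10/3, 83/9), Interval.Ropen(8/7, sqrt(5))), ProductSet(Interval.open(1/3, 4/5), Reals))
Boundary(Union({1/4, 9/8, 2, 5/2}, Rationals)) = Reals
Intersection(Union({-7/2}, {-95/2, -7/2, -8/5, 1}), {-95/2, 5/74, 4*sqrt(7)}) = {-95/2}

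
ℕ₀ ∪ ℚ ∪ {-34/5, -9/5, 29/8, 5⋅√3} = ℚ ∪ {5⋅√3}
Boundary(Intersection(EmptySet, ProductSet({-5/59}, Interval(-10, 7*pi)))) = EmptySet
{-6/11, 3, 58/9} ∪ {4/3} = {-6/11, 4/3, 3, 58/9}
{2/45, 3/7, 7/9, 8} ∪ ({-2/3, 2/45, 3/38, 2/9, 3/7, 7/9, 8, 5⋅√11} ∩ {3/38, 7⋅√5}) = {2/45, 3/38, 3/7, 7/9, 8}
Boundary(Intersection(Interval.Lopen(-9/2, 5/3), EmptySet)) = EmptySet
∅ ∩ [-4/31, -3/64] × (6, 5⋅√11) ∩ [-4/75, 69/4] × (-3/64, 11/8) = ∅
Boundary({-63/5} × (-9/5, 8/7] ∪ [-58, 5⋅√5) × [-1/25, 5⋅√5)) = ({-63/5} × [-9/5, -1/25]) ∪ ({-58, 5⋅√5} × [-1/25, 5⋅√5]) ∪ ([-58, 5⋅√5] × {-1/25, 5⋅√5})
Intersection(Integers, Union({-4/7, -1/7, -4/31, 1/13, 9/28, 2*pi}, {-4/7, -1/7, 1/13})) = EmptySet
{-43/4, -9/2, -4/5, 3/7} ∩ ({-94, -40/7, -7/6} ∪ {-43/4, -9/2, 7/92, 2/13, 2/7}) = {-43/4, -9/2}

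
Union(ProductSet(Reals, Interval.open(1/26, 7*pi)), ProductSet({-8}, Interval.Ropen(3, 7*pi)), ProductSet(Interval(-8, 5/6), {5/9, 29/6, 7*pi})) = Union(ProductSet(Interval(-8, 5/6), {5/9, 29/6, 7*pi}), ProductSet(Reals, Interval.open(1/26, 7*pi)))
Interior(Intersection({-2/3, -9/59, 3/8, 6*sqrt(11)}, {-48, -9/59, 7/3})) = EmptySet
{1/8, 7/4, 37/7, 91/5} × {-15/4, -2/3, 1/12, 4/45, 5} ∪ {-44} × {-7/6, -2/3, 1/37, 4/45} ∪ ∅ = ({-44} × {-7/6, -2/3, 1/37, 4/45}) ∪ ({1/8, 7/4, 37/7, 91/5} × {-15/4, -2/3, 1/12, 4/45, 5})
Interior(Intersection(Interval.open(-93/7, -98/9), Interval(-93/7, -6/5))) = Interval.open(-93/7, -98/9)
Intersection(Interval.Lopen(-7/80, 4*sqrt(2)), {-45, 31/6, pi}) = {31/6, pi}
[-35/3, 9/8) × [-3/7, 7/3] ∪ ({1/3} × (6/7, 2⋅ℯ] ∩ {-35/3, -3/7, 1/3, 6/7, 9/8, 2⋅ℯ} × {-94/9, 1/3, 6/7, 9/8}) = [-35/3, 9/8) × [-3/7, 7/3]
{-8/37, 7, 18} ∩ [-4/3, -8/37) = ∅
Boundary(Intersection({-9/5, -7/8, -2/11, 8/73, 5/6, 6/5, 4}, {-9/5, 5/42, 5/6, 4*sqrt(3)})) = {-9/5, 5/6}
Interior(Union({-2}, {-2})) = EmptySet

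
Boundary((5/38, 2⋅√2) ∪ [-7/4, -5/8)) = {-7/4, -5/8, 5/38, 2⋅√2}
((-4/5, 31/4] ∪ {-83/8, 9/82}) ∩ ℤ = {0, 1, …, 7}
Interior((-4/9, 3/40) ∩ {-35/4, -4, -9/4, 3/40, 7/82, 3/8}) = ∅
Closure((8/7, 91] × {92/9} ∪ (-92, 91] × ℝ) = [-92, 91] × ℝ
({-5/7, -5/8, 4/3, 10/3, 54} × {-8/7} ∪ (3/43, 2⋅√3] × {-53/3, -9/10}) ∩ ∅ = ∅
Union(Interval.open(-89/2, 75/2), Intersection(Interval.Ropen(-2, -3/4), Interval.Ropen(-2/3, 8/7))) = Interval.open(-89/2, 75/2)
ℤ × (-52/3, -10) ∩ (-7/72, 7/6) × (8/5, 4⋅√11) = ∅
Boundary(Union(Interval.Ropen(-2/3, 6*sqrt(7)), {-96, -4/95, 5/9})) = {-96, -2/3, 6*sqrt(7)}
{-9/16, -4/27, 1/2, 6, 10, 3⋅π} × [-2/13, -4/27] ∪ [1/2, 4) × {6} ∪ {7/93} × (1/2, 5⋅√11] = ([1/2, 4) × {6}) ∪ ({7/93} × (1/2, 5⋅√11]) ∪ ({-9/16, -4/27, 1/2, 6, 10, 3⋅π} × [-2/13, -4/27])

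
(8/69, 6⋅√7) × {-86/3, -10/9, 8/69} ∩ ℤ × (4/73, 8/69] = {1, 2, …, 15} × {8/69}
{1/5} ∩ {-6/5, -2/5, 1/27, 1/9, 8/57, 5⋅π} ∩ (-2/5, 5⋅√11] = ∅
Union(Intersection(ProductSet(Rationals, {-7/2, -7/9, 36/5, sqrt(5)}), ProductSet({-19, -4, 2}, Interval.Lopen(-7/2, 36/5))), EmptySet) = ProductSet({-19, -4, 2}, {-7/9, 36/5, sqrt(5)})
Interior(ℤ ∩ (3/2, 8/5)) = ∅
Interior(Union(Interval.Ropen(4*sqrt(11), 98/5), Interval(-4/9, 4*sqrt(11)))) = Interval.open(-4/9, 98/5)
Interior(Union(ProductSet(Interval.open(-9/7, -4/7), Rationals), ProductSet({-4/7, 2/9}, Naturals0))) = EmptySet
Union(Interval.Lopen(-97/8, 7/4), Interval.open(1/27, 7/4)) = Interval.Lopen(-97/8, 7/4)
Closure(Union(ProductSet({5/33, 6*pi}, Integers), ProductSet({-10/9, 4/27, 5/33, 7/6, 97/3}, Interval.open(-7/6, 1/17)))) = Union(ProductSet({5/33, 6*pi}, Integers), ProductSet({-10/9, 4/27, 5/33, 7/6, 97/3}, Interval(-7/6, 1/17)))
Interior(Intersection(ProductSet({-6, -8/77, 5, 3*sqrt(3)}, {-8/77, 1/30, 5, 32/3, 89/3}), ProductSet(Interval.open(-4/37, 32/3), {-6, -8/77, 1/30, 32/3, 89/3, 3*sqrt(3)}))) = EmptySet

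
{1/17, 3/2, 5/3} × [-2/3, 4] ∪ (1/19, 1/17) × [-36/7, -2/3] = ({1/17, 3/2, 5/3} × [-2/3, 4]) ∪ ((1/19, 1/17) × [-36/7, -2/3])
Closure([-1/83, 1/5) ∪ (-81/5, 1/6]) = [-81/5, 1/5]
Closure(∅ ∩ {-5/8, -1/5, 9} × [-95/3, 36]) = ∅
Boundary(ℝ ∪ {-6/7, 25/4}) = ∅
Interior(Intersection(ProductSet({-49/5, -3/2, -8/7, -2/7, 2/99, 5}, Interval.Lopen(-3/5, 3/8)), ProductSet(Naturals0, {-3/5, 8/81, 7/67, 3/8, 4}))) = EmptySet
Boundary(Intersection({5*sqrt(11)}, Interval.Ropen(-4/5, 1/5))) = EmptySet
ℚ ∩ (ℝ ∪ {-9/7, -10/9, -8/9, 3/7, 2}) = ℚ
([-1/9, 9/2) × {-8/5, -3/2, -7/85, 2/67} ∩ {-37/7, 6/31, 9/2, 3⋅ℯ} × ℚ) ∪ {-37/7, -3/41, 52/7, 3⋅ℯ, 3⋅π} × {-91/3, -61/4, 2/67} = ({6/31} × {-8/5, -3/2, -7/85, 2/67}) ∪ ({-37/7, -3/41, 52/7, 3⋅ℯ, 3⋅π} × {-91/3, -61/4, 2/67})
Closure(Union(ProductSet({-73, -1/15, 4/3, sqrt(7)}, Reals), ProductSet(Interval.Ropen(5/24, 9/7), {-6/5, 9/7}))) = Union(ProductSet({-73, -1/15, 4/3, sqrt(7)}, Reals), ProductSet(Interval(5/24, 9/7), {-6/5, 9/7}))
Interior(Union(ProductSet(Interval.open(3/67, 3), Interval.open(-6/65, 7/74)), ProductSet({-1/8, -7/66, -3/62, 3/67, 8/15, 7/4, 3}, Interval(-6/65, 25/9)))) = ProductSet(Interval.open(3/67, 3), Interval.open(-6/65, 7/74))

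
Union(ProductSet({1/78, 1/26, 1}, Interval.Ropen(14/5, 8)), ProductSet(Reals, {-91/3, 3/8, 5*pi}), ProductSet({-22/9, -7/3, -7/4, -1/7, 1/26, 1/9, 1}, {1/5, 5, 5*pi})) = Union(ProductSet({1/78, 1/26, 1}, Interval.Ropen(14/5, 8)), ProductSet({-22/9, -7/3, -7/4, -1/7, 1/26, 1/9, 1}, {1/5, 5, 5*pi}), ProductSet(Reals, {-91/3, 3/8, 5*pi}))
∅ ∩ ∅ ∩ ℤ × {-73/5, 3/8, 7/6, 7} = ∅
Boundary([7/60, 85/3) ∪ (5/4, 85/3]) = {7/60, 85/3}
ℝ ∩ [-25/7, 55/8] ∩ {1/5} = {1/5}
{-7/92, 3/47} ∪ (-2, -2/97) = (-2, -2/97) ∪ {3/47}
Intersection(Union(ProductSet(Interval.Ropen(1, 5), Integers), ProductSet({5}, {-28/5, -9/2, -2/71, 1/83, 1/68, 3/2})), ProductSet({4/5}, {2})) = EmptySet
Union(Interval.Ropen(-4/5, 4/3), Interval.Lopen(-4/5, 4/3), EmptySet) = Interval(-4/5, 4/3)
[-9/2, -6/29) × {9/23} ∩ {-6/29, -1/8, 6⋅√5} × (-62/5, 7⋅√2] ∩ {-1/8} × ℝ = ∅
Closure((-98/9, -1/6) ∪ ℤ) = ℤ ∪ [-98/9, -1/6]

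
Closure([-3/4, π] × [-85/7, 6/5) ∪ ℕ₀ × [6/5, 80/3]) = ([-3/4, π] × [-85/7, 6/5]) ∪ ((ℕ₀ ∪ (ℕ₀ \ (-3/4, π))) × [6/5, 80/3])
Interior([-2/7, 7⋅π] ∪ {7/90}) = (-2/7, 7⋅π)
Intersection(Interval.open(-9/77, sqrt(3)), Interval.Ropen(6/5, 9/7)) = Interval.Ropen(6/5, 9/7)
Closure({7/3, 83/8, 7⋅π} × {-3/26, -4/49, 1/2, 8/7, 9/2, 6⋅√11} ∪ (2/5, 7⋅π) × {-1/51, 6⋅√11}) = ([2/5, 7⋅π] × {-1/51, 6⋅√11}) ∪ ({7/3, 83/8, 7⋅π} × {-3/26, -4/49, 1/2, 8/7, 9/2, 6⋅√11})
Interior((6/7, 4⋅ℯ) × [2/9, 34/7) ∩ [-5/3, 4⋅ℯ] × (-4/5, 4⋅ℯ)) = (6/7, 4⋅ℯ) × (2/9, 34/7)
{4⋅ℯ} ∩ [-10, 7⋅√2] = ∅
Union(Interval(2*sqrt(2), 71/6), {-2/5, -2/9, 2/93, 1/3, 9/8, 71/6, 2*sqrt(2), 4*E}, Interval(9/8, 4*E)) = Union({-2/5, -2/9, 2/93, 1/3}, Interval(9/8, 71/6))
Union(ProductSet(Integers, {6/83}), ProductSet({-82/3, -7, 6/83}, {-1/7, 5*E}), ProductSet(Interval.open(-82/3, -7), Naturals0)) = Union(ProductSet({-82/3, -7, 6/83}, {-1/7, 5*E}), ProductSet(Integers, {6/83}), ProductSet(Interval.open(-82/3, -7), Naturals0))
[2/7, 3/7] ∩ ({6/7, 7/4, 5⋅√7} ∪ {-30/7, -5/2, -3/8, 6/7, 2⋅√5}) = ∅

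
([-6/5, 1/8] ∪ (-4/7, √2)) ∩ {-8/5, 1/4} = {1/4}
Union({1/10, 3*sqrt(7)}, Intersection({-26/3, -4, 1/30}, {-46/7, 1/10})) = {1/10, 3*sqrt(7)}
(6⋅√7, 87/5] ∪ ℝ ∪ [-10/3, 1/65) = (-∞, ∞)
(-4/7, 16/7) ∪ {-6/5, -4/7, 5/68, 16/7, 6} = {-6/5, 6} ∪ [-4/7, 16/7]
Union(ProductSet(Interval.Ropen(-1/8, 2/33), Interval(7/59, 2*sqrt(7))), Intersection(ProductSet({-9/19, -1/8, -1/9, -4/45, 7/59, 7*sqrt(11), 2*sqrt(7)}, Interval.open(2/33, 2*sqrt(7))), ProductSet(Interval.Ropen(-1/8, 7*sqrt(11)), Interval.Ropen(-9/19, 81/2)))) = Union(ProductSet({-1/8, -1/9, -4/45, 7/59, 2*sqrt(7)}, Interval.open(2/33, 2*sqrt(7))), ProductSet(Interval.Ropen(-1/8, 2/33), Interval(7/59, 2*sqrt(7))))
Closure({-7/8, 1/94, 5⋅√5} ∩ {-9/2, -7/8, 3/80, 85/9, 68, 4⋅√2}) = {-7/8}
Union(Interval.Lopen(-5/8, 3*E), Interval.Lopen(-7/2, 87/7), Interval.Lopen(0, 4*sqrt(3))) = Interval.Lopen(-7/2, 87/7)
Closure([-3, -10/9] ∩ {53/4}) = ∅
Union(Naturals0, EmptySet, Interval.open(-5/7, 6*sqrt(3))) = Union(Interval.open(-5/7, 6*sqrt(3)), Naturals0)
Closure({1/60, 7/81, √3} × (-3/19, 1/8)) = {1/60, 7/81, √3} × [-3/19, 1/8]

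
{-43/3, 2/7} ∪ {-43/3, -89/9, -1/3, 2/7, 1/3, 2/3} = {-43/3, -89/9, -1/3, 2/7, 1/3, 2/3}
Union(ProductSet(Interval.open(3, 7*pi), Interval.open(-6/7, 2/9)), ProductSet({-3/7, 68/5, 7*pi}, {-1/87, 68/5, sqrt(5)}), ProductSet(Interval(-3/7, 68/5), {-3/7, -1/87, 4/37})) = Union(ProductSet({-3/7, 68/5, 7*pi}, {-1/87, 68/5, sqrt(5)}), ProductSet(Interval(-3/7, 68/5), {-3/7, -1/87, 4/37}), ProductSet(Interval.open(3, 7*pi), Interval.open(-6/7, 2/9)))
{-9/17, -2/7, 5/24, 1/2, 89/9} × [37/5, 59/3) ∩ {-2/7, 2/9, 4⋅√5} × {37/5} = {-2/7} × {37/5}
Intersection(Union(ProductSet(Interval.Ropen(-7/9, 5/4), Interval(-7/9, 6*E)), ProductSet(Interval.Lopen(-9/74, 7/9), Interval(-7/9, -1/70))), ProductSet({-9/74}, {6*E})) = ProductSet({-9/74}, {6*E})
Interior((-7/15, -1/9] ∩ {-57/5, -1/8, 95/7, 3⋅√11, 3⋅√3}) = ∅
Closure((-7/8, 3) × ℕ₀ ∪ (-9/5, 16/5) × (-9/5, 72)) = ((-7/8, 3) × ℕ₀) ∪ ({-9/5, 16/5} × [-9/5, 72]) ∪ ([-9/5, 16/5] × {-9/5, 72}) ∪ ((-9/5, 16/5) × (-9/5, 72)) ∪ ([-7/8, 3] × ℕ₀ \ (-9/5, 72))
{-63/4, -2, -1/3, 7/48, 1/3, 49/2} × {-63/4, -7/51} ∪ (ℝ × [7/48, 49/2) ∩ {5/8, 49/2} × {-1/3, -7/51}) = {-63/4, -2, -1/3, 7/48, 1/3, 49/2} × {-63/4, -7/51}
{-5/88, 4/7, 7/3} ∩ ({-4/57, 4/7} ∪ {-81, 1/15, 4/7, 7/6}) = {4/7}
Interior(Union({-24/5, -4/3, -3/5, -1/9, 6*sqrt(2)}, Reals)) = Reals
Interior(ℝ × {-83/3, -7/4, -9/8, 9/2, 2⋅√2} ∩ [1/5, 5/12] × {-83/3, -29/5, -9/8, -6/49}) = ∅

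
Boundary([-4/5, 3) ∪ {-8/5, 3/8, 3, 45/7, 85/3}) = {-8/5, -4/5, 3, 45/7, 85/3}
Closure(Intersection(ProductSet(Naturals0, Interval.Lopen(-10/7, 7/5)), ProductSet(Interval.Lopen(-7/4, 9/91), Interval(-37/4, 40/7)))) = ProductSet(Range(0, 1, 1), Interval(-10/7, 7/5))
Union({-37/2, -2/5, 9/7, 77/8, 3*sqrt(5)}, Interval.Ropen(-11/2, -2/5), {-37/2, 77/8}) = Union({-37/2, 9/7, 77/8, 3*sqrt(5)}, Interval(-11/2, -2/5))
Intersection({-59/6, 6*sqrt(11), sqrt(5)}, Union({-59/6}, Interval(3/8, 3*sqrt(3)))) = {-59/6, sqrt(5)}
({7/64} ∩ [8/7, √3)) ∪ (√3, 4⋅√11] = (√3, 4⋅√11]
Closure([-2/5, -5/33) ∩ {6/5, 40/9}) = ∅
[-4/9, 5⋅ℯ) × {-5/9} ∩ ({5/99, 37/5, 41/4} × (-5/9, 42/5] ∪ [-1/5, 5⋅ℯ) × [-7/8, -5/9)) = ∅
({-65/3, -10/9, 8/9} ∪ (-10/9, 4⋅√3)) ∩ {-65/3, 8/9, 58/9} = {-65/3, 8/9, 58/9}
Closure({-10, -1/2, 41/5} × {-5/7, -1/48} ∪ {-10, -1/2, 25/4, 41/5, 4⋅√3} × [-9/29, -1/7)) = ({-10, -1/2, 41/5} × {-5/7, -1/48}) ∪ ({-10, -1/2, 25/4, 41/5, 4⋅√3} × [-9/29, -1/7])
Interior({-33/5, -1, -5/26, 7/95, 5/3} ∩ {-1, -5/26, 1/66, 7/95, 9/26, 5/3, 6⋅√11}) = ∅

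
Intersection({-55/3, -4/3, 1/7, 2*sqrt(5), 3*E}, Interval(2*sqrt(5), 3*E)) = {2*sqrt(5), 3*E}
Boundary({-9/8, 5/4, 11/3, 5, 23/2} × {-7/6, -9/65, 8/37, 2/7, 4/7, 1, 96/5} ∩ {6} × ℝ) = ∅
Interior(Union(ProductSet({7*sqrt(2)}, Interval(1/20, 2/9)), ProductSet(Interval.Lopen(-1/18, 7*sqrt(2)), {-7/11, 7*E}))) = EmptySet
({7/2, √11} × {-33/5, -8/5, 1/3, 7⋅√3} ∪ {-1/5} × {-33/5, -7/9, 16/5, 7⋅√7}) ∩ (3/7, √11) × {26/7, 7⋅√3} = ∅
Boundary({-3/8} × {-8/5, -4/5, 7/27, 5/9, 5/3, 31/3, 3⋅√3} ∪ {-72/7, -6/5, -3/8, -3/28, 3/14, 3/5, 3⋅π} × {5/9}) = ({-72/7, -6/5, -3/8, -3/28, 3/14, 3/5, 3⋅π} × {5/9}) ∪ ({-3/8} × {-8/5, -4/5, 7/27, 5/9, 5/3, 31/3, 3⋅√3})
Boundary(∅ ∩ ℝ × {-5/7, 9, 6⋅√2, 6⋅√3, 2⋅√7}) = ∅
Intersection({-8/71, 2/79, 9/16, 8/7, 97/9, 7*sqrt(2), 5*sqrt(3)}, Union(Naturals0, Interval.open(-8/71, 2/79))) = EmptySet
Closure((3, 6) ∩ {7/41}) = ∅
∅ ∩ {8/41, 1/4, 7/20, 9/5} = ∅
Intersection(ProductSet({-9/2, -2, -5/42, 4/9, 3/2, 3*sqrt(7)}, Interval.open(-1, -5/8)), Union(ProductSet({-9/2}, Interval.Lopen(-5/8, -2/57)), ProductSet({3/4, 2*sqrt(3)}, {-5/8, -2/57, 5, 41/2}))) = EmptySet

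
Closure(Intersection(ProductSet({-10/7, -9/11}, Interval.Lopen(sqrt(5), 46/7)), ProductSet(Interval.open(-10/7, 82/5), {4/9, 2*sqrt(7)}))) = ProductSet({-9/11}, {2*sqrt(7)})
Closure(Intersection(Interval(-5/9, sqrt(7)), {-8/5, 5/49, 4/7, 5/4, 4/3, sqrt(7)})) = {5/49, 4/7, 5/4, 4/3, sqrt(7)}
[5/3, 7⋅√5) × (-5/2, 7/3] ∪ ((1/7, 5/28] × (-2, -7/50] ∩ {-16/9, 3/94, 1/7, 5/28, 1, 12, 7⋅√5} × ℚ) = ({5/28} × (ℚ ∩ (-2, -7/50])) ∪ ([5/3, 7⋅√5) × (-5/2, 7/3])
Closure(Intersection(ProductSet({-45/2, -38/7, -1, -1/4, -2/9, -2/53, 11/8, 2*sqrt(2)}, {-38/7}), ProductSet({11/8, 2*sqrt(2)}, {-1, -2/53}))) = EmptySet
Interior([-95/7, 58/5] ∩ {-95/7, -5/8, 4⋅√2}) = ∅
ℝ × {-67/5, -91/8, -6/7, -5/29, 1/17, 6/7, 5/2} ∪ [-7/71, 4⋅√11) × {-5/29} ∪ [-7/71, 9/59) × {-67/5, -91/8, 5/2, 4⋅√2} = (ℝ × {-67/5, -91/8, -6/7, -5/29, 1/17, 6/7, 5/2}) ∪ ([-7/71, 9/59) × {-67/5, -91/8, 5/2, 4⋅√2})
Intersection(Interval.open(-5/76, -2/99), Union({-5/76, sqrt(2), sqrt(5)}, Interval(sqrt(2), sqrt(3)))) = EmptySet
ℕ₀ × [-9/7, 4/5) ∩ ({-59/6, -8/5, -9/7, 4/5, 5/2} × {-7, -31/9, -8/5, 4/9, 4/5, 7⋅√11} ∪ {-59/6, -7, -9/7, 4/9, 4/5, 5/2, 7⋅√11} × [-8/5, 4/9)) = ∅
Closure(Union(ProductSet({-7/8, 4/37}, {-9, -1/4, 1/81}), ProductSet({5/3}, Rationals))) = Union(ProductSet({5/3}, Reals), ProductSet({-7/8, 4/37}, {-9, -1/4, 1/81}))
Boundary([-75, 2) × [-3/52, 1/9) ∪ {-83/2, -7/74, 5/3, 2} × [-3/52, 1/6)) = ({2} × [-3/52, 1/6]) ∪ ({-75, 2} × [-3/52, 1/9]) ∪ ([-75, 2] × {-3/52, 1/9}) ∪ ({-83/2, -7/74, 5/3, 2} × ({-3/52} ∪ [1/9, 1/6]))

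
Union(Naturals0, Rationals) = Rationals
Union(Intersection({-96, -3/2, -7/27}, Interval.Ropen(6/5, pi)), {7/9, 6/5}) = {7/9, 6/5}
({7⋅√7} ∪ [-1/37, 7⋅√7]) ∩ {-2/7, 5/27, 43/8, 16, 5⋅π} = {5/27, 43/8, 16, 5⋅π}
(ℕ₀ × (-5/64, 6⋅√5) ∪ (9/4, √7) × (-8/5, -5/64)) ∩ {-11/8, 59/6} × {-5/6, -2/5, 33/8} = ∅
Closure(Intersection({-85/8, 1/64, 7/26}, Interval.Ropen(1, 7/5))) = EmptySet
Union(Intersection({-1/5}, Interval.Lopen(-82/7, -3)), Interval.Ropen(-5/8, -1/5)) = Interval.Ropen(-5/8, -1/5)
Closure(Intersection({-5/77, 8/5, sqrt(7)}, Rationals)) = {-5/77, 8/5}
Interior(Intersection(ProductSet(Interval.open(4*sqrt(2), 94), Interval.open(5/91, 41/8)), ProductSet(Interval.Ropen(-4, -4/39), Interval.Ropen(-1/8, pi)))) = EmptySet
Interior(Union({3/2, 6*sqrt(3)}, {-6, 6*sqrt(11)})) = EmptySet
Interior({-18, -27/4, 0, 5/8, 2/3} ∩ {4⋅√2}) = ∅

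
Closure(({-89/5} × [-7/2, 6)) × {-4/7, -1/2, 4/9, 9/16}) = ({-89/5} × [-7/2, 6]) × {-4/7, -1/2, 4/9, 9/16}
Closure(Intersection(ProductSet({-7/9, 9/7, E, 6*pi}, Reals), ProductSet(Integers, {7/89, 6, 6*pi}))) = EmptySet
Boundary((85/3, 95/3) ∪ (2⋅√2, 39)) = {39, 2⋅√2}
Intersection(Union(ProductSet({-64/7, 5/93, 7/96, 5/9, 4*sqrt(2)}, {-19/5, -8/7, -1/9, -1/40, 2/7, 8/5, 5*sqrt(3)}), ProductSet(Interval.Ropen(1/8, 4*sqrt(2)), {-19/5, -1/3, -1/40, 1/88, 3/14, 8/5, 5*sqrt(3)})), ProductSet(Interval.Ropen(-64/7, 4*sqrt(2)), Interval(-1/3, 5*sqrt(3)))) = Union(ProductSet({-64/7, 5/93, 7/96, 5/9}, {-1/9, -1/40, 2/7, 8/5, 5*sqrt(3)}), ProductSet(Interval.Ropen(1/8, 4*sqrt(2)), {-1/3, -1/40, 1/88, 3/14, 8/5, 5*sqrt(3)}))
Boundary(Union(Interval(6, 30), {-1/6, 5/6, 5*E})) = {-1/6, 5/6, 6, 30}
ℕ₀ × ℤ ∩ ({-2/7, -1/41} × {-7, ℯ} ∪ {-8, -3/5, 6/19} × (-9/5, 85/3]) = ∅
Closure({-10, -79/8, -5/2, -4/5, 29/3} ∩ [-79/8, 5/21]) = {-79/8, -5/2, -4/5}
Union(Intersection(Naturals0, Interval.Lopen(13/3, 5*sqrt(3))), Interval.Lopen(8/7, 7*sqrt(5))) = Union(Interval.Lopen(8/7, 7*sqrt(5)), Range(5, 9, 1))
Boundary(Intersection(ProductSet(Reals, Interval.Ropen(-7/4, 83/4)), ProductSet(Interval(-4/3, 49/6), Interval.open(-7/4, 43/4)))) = Union(ProductSet({-4/3, 49/6}, Interval(-7/4, 43/4)), ProductSet(Interval(-4/3, 49/6), {-7/4, 43/4}))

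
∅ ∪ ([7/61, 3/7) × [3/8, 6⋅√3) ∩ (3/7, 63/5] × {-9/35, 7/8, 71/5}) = ∅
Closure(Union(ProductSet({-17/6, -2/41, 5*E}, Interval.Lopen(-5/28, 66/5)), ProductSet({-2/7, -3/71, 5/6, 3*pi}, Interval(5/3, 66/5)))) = Union(ProductSet({-17/6, -2/41, 5*E}, Interval(-5/28, 66/5)), ProductSet({-2/7, -3/71, 5/6, 3*pi}, Interval(5/3, 66/5)))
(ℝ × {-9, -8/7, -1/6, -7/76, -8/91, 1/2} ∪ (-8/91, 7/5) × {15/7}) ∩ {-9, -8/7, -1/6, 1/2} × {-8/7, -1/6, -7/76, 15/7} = ({1/2} × {15/7}) ∪ ({-9, -8/7, -1/6, 1/2} × {-8/7, -1/6, -7/76})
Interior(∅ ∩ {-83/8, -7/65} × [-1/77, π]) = ∅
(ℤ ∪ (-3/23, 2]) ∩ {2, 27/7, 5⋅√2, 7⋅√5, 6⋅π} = {2}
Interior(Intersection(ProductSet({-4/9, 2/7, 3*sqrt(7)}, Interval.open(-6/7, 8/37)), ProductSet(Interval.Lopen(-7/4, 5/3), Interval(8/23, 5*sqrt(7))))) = EmptySet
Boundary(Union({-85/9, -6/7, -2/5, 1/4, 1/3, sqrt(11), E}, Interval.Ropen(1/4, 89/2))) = {-85/9, -6/7, -2/5, 1/4, 89/2}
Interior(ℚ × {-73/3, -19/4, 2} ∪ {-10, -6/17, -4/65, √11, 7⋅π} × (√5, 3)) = ∅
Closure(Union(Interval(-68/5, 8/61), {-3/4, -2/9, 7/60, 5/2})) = Union({5/2}, Interval(-68/5, 8/61))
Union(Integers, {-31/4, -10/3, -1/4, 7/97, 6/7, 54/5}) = Union({-31/4, -10/3, -1/4, 7/97, 6/7, 54/5}, Integers)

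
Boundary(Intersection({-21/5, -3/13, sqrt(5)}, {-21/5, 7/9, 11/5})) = {-21/5}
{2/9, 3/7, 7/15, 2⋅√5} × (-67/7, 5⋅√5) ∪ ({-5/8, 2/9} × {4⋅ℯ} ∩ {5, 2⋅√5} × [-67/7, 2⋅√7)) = {2/9, 3/7, 7/15, 2⋅√5} × (-67/7, 5⋅√5)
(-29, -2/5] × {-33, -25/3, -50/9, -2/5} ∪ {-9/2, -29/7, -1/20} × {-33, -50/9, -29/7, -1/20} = ({-9/2, -29/7, -1/20} × {-33, -50/9, -29/7, -1/20}) ∪ ((-29, -2/5] × {-33, -25/3, -50/9, -2/5})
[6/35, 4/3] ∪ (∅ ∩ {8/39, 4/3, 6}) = [6/35, 4/3]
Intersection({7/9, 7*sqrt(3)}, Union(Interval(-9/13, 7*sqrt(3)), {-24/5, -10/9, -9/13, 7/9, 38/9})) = {7/9, 7*sqrt(3)}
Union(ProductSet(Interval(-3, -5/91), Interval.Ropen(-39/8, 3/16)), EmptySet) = ProductSet(Interval(-3, -5/91), Interval.Ropen(-39/8, 3/16))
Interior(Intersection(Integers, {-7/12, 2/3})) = EmptySet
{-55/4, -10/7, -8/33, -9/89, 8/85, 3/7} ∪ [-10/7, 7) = {-55/4} ∪ [-10/7, 7)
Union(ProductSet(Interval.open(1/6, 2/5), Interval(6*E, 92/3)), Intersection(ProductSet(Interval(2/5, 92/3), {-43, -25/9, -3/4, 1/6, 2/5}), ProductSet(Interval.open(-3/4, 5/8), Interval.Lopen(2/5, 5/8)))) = ProductSet(Interval.open(1/6, 2/5), Interval(6*E, 92/3))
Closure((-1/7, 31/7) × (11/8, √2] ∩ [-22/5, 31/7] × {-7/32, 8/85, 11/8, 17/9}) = ∅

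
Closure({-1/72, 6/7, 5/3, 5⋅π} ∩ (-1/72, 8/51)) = ∅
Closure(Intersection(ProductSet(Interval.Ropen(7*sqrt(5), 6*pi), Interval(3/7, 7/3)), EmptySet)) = EmptySet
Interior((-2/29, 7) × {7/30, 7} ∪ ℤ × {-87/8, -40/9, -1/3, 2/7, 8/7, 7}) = ∅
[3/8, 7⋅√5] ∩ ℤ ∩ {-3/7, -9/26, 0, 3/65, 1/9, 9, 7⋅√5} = {9}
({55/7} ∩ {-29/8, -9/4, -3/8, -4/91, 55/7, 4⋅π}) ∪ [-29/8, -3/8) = [-29/8, -3/8) ∪ {55/7}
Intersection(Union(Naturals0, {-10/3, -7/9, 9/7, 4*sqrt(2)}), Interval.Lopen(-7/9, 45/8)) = Union({9/7}, Range(0, 6, 1))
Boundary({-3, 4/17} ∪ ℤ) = ℤ ∪ {4/17}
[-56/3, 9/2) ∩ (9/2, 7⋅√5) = ∅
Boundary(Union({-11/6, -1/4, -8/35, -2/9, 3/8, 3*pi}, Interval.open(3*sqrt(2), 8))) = {-11/6, -1/4, -8/35, -2/9, 3/8, 8, 3*sqrt(2), 3*pi}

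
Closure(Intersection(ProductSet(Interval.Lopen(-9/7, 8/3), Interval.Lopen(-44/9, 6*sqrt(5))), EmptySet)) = EmptySet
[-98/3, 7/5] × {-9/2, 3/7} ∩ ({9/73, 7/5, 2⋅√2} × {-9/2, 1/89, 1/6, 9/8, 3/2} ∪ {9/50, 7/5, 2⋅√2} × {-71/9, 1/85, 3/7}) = ({9/73, 7/5} × {-9/2}) ∪ ({9/50, 7/5} × {3/7})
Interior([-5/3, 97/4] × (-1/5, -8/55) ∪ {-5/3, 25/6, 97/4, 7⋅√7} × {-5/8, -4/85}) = (-5/3, 97/4) × (-1/5, -8/55)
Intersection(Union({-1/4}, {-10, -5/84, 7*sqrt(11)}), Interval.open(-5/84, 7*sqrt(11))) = EmptySet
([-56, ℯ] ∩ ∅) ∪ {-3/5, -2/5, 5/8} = {-3/5, -2/5, 5/8}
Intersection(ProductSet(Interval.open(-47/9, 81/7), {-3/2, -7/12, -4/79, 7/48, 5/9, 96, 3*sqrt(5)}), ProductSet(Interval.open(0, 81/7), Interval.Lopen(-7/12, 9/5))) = ProductSet(Interval.open(0, 81/7), {-4/79, 7/48, 5/9})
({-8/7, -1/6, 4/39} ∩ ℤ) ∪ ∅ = ∅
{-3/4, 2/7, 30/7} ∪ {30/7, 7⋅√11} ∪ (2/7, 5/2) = {-3/4, 30/7, 7⋅√11} ∪ [2/7, 5/2)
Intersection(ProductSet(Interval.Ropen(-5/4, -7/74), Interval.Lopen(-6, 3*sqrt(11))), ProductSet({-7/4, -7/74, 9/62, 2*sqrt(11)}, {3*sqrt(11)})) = EmptySet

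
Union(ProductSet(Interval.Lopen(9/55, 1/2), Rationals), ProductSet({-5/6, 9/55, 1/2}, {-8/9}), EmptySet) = Union(ProductSet({-5/6, 9/55, 1/2}, {-8/9}), ProductSet(Interval.Lopen(9/55, 1/2), Rationals))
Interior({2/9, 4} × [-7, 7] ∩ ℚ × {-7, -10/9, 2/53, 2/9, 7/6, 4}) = ∅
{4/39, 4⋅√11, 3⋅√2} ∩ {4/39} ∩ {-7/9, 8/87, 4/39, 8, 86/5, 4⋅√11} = {4/39}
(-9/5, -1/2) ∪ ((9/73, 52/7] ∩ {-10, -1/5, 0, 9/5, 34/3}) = (-9/5, -1/2) ∪ {9/5}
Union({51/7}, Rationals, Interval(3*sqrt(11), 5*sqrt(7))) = Union(Interval(3*sqrt(11), 5*sqrt(7)), Rationals)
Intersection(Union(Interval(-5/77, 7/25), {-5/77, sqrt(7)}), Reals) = Union({sqrt(7)}, Interval(-5/77, 7/25))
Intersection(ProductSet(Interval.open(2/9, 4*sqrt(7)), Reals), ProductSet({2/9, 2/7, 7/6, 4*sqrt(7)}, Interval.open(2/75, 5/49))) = ProductSet({2/7, 7/6}, Interval.open(2/75, 5/49))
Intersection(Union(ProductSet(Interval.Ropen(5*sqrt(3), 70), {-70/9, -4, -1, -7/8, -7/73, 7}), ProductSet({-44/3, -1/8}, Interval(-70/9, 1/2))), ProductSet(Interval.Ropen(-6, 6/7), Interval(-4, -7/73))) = ProductSet({-1/8}, Interval(-4, -7/73))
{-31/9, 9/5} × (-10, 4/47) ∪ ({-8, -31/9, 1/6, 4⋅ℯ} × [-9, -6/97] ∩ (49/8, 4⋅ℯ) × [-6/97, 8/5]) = {-31/9, 9/5} × (-10, 4/47)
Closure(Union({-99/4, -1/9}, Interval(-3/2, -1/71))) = Union({-99/4}, Interval(-3/2, -1/71))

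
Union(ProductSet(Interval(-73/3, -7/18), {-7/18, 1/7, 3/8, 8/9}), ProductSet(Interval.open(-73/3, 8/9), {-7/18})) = Union(ProductSet(Interval(-73/3, -7/18), {-7/18, 1/7, 3/8, 8/9}), ProductSet(Interval.open(-73/3, 8/9), {-7/18}))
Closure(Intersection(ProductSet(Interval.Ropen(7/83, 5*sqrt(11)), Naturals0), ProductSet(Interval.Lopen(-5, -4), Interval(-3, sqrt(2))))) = EmptySet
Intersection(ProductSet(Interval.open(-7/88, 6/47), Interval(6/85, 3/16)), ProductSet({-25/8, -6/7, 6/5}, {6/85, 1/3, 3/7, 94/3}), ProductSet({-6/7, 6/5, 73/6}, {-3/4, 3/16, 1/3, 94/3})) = EmptySet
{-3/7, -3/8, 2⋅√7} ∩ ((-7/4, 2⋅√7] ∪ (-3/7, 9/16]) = {-3/7, -3/8, 2⋅√7}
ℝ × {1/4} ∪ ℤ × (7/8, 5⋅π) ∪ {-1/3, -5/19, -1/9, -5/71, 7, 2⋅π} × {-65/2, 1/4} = (ℝ × {1/4}) ∪ (ℤ × (7/8, 5⋅π)) ∪ ({-1/3, -5/19, -1/9, -5/71, 7, 2⋅π} × {-65/2, 1/4})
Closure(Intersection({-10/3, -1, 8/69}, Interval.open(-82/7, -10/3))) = EmptySet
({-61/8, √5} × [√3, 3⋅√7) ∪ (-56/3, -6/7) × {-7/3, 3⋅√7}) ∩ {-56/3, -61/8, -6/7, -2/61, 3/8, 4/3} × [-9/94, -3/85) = ∅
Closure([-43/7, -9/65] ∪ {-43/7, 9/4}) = [-43/7, -9/65] ∪ {9/4}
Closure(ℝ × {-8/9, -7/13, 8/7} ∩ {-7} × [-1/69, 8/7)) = ∅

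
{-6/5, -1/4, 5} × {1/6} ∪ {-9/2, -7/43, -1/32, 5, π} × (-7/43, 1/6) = ({-6/5, -1/4, 5} × {1/6}) ∪ ({-9/2, -7/43, -1/32, 5, π} × (-7/43, 1/6))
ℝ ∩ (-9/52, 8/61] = (-9/52, 8/61]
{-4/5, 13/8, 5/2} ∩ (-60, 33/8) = {-4/5, 13/8, 5/2}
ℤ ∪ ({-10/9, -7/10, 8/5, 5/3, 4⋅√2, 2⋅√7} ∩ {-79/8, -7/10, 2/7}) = ℤ ∪ {-7/10}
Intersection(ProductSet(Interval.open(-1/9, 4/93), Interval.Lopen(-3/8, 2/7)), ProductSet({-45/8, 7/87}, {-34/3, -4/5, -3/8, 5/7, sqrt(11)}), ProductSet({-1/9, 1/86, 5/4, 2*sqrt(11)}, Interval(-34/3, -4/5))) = EmptySet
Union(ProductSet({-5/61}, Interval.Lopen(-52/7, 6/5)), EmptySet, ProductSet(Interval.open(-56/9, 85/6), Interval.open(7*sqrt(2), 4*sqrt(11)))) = Union(ProductSet({-5/61}, Interval.Lopen(-52/7, 6/5)), ProductSet(Interval.open(-56/9, 85/6), Interval.open(7*sqrt(2), 4*sqrt(11))))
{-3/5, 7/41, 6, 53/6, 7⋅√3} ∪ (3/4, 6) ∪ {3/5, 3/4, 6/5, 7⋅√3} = {-3/5, 7/41, 3/5, 53/6, 7⋅√3} ∪ [3/4, 6]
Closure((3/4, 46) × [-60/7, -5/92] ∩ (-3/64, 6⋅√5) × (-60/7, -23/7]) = ({3/4, 6⋅√5} × [-60/7, -23/7]) ∪ ([3/4, 6⋅√5] × {-60/7, -23/7}) ∪ ((3/4, 6⋅√5) × (-60/7, -23/7])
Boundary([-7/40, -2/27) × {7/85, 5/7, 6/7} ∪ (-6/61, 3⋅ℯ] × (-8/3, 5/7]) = ([-7/40, -2/27] × {5/7, 6/7}) ∪ ([-7/40, -6/61] × {7/85, 5/7, 6/7}) ∪ ({-6/61, 3⋅ℯ} × [-8/3, 5/7]) ∪ ([-6/61, 3⋅ℯ] × {-8/3, 5/7})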